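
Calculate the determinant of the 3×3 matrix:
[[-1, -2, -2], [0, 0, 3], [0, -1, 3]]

Expansion along first row:
det = -1·det([[0,3],[-1,3]]) - -2·det([[0,3],[0,3]]) + -2·det([[0,0],[0,-1]])
    = -1·(0·3 - 3·-1) - -2·(0·3 - 3·0) + -2·(0·-1 - 0·0)
    = -1·3 - -2·0 + -2·0
    = -3 + 0 + 0 = -3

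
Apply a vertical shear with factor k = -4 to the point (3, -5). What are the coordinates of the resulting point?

Shear matrix for vertical shear with factor k = -4:
[[1, 0], [-4, 1]]
Result: (3, -5) → (3, -17)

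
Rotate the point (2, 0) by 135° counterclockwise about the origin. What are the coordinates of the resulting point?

Rotation matrix for 135°: [[cos 135°, -sin 135°], [sin 135°, cos 135°]] ≈ [[-0.707107, -0.707107], [0.707107, -0.707107]]
[[-0.707107, -0.707107], [0.707107, -0.707107]] × [2, 0]ᵀ ≈ [-1.4142, 1.4142]ᵀ
Result: (-1.4142, 1.4142)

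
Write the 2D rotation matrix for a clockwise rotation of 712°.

Rotation matrix formula: [[cos θ, -sin θ], [sin θ, cos θ]]
A clockwise rotation by 712° is equivalent to a counterclockwise rotation by -712°.
For θ = -712°:
cos(-712°) = 0.9903
sin(-712°) = 0.1392
Result: [[0.9903, -0.1392], [0.1392, 0.9903]]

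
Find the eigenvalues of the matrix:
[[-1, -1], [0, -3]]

Characteristic equation: det(A - λI) = 0
λ² - (trace)λ + (det) = 0
trace = -1 + -3 = -4, det = (-1)(-3) - (-1)(0) = 3
λ² - (-4)λ + (3) = 0
λ = (-4 ± √((-4)² - 4·(3))) / 2 = (-4 ± √4) / 2
Solving: λ = -3, -1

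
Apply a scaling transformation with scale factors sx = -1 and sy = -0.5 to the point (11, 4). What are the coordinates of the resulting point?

Scaling matrix:
[[-1, 0], [0, -0.50]]
Result: (11 × -1, 4 × -0.5) = (-11, -2)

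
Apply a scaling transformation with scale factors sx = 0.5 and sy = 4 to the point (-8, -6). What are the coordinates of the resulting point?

Scaling matrix:
[[0.50, 0], [0, 4]]
Result: (-8 × 0.5, -6 × 4) = (-4, -24)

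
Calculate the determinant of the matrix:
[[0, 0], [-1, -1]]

For a 2×2 matrix [[a, b], [c, d]], det = ad - bc
det = (0)(-1) - (0)(-1) = 0 - 0 = 0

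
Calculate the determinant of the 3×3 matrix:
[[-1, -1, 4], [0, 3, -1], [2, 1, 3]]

Expansion along first row:
det = -1·det([[3,-1],[1,3]]) - -1·det([[0,-1],[2,3]]) + 4·det([[0,3],[2,1]])
    = -1·(3·3 - -1·1) - -1·(0·3 - -1·2) + 4·(0·1 - 3·2)
    = -1·10 - -1·2 + 4·-6
    = -10 + 2 + -24 = -32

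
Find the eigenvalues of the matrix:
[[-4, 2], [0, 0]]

Characteristic equation: det(A - λI) = 0
λ² - (trace)λ + (det) = 0
trace = -4 + 0 = -4, det = (-4)(0) - (2)(0) = 0
λ² - (-4)λ + (0) = 0
λ = (-4 ± √((-4)² - 4·(0))) / 2 = (-4 ± √16) / 2
Solving: λ = -4, 0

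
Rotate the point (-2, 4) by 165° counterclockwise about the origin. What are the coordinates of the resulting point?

Rotation matrix for 165°: [[cos 165°, -sin 165°], [sin 165°, cos 165°]] ≈ [[-0.965926, -0.258819], [0.258819, -0.965926]]
[[-0.965926, -0.258819], [0.258819, -0.965926]] × [-2, 4]ᵀ ≈ [0.8966, -4.3813]ᵀ
Result: (0.8966, -4.3813)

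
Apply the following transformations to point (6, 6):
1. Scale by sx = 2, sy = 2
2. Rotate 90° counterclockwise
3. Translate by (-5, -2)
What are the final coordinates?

Step 1: Scale → (12, 12)
Step 2: Rotate 90° → (-12, 12)
Step 3: Translate → (-17, 10)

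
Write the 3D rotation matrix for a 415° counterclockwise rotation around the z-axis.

Rotation matrix for counterclockwise 415° around z-axis:
cos(415°) = 0.5736, sin(415°) = 0.8192
Result: [[0.5736, -0.8192, 0], [0.8192, 0.5736, 0], [0, 0, 1]]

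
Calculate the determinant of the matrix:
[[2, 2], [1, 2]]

For a 2×2 matrix [[a, b], [c, d]], det = ad - bc
det = (2)(2) - (2)(1) = 4 - 2 = 2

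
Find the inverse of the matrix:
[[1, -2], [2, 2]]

For [[a,b],[c,d]], inverse = (1/det)·[[d,-b],[-c,a]]
det = (1)(2) - (-2)(2) = 2 - -4 = 6
Inverse = (1/6)·[[2, 2], [-2, 1]]
= [[1/3, 1/3], [-1/3, 1/6]]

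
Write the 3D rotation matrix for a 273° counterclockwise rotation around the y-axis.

Rotation matrix for counterclockwise 273° around y-axis:
cos(273°) = 0.0523, sin(273°) = -0.9986
Result: [[0.0523, 0, -0.9986], [0, 1, 0], [0.9986, 0, 0.0523]]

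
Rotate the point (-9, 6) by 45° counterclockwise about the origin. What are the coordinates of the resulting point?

Rotation matrix for 45°: [[cos 45°, -sin 45°], [sin 45°, cos 45°]] ≈ [[0.707107, -0.707107], [0.707107, 0.707107]]
[[0.707107, -0.707107], [0.707107, 0.707107]] × [-9, 6]ᵀ ≈ [-10.6066, -2.1213]ᵀ
Result: (-10.6066, -2.1213)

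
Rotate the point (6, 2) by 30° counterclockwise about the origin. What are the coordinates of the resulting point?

Rotation matrix for 30°: [[cos 30°, -sin 30°], [sin 30°, cos 30°]] ≈ [[0.866025, -0.500000], [0.500000, 0.866025]]
[[0.866025, -0.500000], [0.500000, 0.866025]] × [6, 2]ᵀ ≈ [4.1962, 4.7321]ᵀ
Result: (4.1962, 4.7321)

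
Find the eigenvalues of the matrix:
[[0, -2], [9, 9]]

Characteristic equation: det(A - λI) = 0
λ² - (trace)λ + (det) = 0
trace = 0 + 9 = 9, det = (0)(9) - (-2)(9) = 18
λ² - (9)λ + (18) = 0
λ = (9 ± √((9)² - 4·(18))) / 2 = (9 ± √9) / 2
Solving: λ = 3, 6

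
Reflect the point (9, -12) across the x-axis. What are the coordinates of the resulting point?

Reflection across x-axis: (9, -12) → (9, 12)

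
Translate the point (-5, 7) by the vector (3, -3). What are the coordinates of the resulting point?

Translation by (3, -3) (homogeneous matrix [[1, 0, 3], [0, 1, -3], [0, 0, 1]]):
x' = -5 + 3 = -2
y' = 7 + -3 = 4
Result: (-2, 4)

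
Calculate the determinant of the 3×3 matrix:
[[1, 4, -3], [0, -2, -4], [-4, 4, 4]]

Expansion along first row:
det = 1·det([[-2,-4],[4,4]]) - 4·det([[0,-4],[-4,4]]) + -3·det([[0,-2],[-4,4]])
    = 1·(-2·4 - -4·4) - 4·(0·4 - -4·-4) + -3·(0·4 - -2·-4)
    = 1·8 - 4·-16 + -3·-8
    = 8 + 64 + 24 = 96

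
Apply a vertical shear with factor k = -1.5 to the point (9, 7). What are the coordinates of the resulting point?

Shear matrix for vertical shear with factor k = -1.5:
[[1, 0], [-1.50, 1]]
Result: (9, 7) → (9, -6.5)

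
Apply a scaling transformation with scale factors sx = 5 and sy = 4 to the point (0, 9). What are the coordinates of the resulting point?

Scaling matrix:
[[5, 0], [0, 4]]
Result: (0 × 5, 9 × 4) = (0, 36)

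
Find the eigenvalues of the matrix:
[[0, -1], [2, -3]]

Characteristic equation: det(A - λI) = 0
λ² - (trace)λ + (det) = 0
trace = 0 + -3 = -3, det = (0)(-3) - (-1)(2) = 2
λ² - (-3)λ + (2) = 0
λ = (-3 ± √((-3)² - 4·(2))) / 2 = (-3 ± √1) / 2
Solving: λ = -2, -1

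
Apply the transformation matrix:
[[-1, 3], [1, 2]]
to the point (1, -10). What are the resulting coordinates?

Matrix multiplication:
[[-1, 3], [1, 2]] × [1, -10]ᵀ
= [(-1)(1) + (3)(-10), (1)(1) + (2)(-10)]ᵀ
= [-31, -19]ᵀ
Result: (-31, -19)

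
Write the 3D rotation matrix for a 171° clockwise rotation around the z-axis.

Rotation matrix for clockwise 171° around z-axis:
A clockwise rotation by 171° is a counterclockwise rotation by -171°.
cos(-171°) = -0.9877, sin(-171°) = -0.1564
Result: [[-0.9877, 0.1564, 0], [-0.1564, -0.9877, 0], [0, 0, 1]]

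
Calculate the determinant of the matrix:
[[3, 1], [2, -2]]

For a 2×2 matrix [[a, b], [c, d]], det = ad - bc
det = (3)(-2) - (1)(2) = -6 - 2 = -8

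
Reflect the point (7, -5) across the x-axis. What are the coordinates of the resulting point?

Reflection across x-axis: (7, -5) → (7, 5)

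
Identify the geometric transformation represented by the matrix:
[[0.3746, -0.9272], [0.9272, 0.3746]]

This matrix represents: rotation by 68° counterclockwise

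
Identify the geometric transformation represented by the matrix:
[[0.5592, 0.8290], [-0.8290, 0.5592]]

This matrix represents: rotation by 304° counterclockwise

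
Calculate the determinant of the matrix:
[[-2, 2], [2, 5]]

For a 2×2 matrix [[a, b], [c, d]], det = ad - bc
det = (-2)(5) - (2)(2) = -10 - 4 = -14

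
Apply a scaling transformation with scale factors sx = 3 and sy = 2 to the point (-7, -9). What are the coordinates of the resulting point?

Scaling matrix:
[[3, 0], [0, 2]]
Result: (-7 × 3, -9 × 2) = (-21, -18)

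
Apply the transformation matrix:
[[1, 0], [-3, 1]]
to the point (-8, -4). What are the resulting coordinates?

Matrix multiplication:
[[1, 0], [-3, 1]] × [-8, -4]ᵀ
= [(1)(-8) + (0)(-4), (-3)(-8) + (1)(-4)]ᵀ
= [-8, 20]ᵀ
Result: (-8, 20)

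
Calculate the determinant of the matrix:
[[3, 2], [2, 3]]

For a 2×2 matrix [[a, b], [c, d]], det = ad - bc
det = (3)(3) - (2)(2) = 9 - 4 = 5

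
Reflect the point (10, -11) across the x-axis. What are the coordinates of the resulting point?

Reflection across x-axis: (10, -11) → (10, 11)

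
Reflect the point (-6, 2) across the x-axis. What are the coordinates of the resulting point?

Reflection across x-axis: (-6, 2) → (-6, -2)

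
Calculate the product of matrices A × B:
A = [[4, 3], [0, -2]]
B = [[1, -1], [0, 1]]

Matrix multiplication:
C[0][0] = 4×1 + 3×0 = 4
C[0][1] = 4×-1 + 3×1 = -1
C[1][0] = 0×1 + -2×0 = 0
C[1][1] = 0×-1 + -2×1 = -2
Result: [[4, -1], [0, -2]]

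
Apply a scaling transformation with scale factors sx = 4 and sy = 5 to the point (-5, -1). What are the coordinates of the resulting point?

Scaling matrix:
[[4, 0], [0, 5]]
Result: (-5 × 4, -1 × 5) = (-20, -5)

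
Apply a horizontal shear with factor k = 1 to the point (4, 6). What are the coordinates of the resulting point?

Shear matrix for horizontal shear with factor k = 1:
[[1, 1], [0, 1]]
Result: (4, 6) → (10, 6)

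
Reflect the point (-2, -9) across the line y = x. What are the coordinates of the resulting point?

Reflection across line y = x: (-2, -9) → (-9, -2)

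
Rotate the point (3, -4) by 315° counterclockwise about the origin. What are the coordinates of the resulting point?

Rotation matrix for 315°: [[cos 315°, -sin 315°], [sin 315°, cos 315°]] ≈ [[0.707107, 0.707107], [-0.707107, 0.707107]]
[[0.707107, 0.707107], [-0.707107, 0.707107]] × [3, -4]ᵀ ≈ [-0.7071, -4.9497]ᵀ
Result: (-0.7071, -4.9497)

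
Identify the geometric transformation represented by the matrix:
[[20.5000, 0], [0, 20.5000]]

This matrix represents: uniform scaling by factor 20.5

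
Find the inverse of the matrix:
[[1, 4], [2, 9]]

For [[a,b],[c,d]], inverse = (1/det)·[[d,-b],[-c,a]]
det = (1)(9) - (4)(2) = 9 - 8 = 1
Inverse = [[9, -4], [-2, 1]]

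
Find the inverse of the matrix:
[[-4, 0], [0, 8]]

For [[a,b],[c,d]], inverse = (1/det)·[[d,-b],[-c,a]]
det = (-4)(8) - (0)(0) = -32 - 0 = -32
Inverse = (1/-32)·[[8, 0], [0, -4]]
= [[-1/4, 0], [0, 1/8]]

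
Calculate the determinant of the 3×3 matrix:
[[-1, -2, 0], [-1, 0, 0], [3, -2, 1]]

Expansion along first row:
det = -1·det([[0,0],[-2,1]]) - -2·det([[-1,0],[3,1]]) + 0·det([[-1,0],[3,-2]])
    = -1·(0·1 - 0·-2) - -2·(-1·1 - 0·3) + 0·(-1·-2 - 0·3)
    = -1·0 - -2·-1 + 0·2
    = 0 + -2 + 0 = -2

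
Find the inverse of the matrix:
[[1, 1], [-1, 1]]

For [[a,b],[c,d]], inverse = (1/det)·[[d,-b],[-c,a]]
det = (1)(1) - (1)(-1) = 1 - -1 = 2
Inverse = (1/2)·[[1, -1], [1, 1]]
= [[1/2, -1/2], [1/2, 1/2]]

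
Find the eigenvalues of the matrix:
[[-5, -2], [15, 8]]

Characteristic equation: det(A - λI) = 0
λ² - (trace)λ + (det) = 0
trace = -5 + 8 = 3, det = (-5)(8) - (-2)(15) = -10
λ² - (3)λ + (-10) = 0
λ = (3 ± √((3)² - 4·(-10))) / 2 = (3 ± √49) / 2
Solving: λ = -2, 5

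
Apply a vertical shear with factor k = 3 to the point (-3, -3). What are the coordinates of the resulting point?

Shear matrix for vertical shear with factor k = 3:
[[1, 0], [3, 1]]
Result: (-3, -3) → (-3, -12)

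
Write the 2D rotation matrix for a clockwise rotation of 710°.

Rotation matrix formula: [[cos θ, -sin θ], [sin θ, cos θ]]
A clockwise rotation by 710° is equivalent to a counterclockwise rotation by -710°.
For θ = -710°:
cos(-710°) = 0.9848
sin(-710°) = 0.1736
Result: [[0.9848, -0.1736], [0.1736, 0.9848]]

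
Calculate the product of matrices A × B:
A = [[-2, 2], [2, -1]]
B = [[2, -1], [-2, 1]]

Matrix multiplication:
C[0][0] = -2×2 + 2×-2 = -8
C[0][1] = -2×-1 + 2×1 = 4
C[1][0] = 2×2 + -1×-2 = 6
C[1][1] = 2×-1 + -1×1 = -3
Result: [[-8, 4], [6, -3]]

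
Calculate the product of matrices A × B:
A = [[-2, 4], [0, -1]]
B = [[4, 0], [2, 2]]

Matrix multiplication:
C[0][0] = -2×4 + 4×2 = 0
C[0][1] = -2×0 + 4×2 = 8
C[1][0] = 0×4 + -1×2 = -2
C[1][1] = 0×0 + -1×2 = -2
Result: [[0, 8], [-2, -2]]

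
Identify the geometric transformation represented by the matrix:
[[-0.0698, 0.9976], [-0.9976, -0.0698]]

This matrix represents: rotation by 266° counterclockwise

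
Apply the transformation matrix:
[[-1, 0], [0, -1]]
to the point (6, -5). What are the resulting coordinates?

Matrix multiplication:
[[-1, 0], [0, -1]] × [6, -5]ᵀ
= [(-1)(6) + (0)(-5), (0)(6) + (-1)(-5)]ᵀ
= [-6, 5]ᵀ
Result: (-6, 5)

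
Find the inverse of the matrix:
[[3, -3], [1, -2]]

For [[a,b],[c,d]], inverse = (1/det)·[[d,-b],[-c,a]]
det = (3)(-2) - (-3)(1) = -6 - -3 = -3
Inverse = (1/-3)·[[-2, 3], [-1, 3]]
= [[2/3, -1], [1/3, -1]]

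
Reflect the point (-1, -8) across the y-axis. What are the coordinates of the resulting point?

Reflection across y-axis: (-1, -8) → (1, -8)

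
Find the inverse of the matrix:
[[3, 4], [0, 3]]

For [[a,b],[c,d]], inverse = (1/det)·[[d,-b],[-c,a]]
det = (3)(3) - (4)(0) = 9 - 0 = 9
Inverse = (1/9)·[[3, -4], [0, 3]]
= [[1/3, -4/9], [0, 1/3]]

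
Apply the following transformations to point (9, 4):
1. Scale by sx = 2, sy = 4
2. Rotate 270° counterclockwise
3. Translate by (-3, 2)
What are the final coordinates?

Step 1: Scale → (18, 16)
Step 2: Rotate 270° → (16, -18)
Step 3: Translate → (13, -16)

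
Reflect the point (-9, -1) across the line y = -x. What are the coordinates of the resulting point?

Reflection across line y = -x: (-9, -1) → (1, 9)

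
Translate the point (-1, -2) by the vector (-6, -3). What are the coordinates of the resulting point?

Translation by (-6, -3) (homogeneous matrix [[1, 0, -6], [0, 1, -3], [0, 0, 1]]):
x' = -1 + -6 = -7
y' = -2 + -3 = -5
Result: (-7, -5)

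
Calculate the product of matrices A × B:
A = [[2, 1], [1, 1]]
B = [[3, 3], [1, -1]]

Matrix multiplication:
C[0][0] = 2×3 + 1×1 = 7
C[0][1] = 2×3 + 1×-1 = 5
C[1][0] = 1×3 + 1×1 = 4
C[1][1] = 1×3 + 1×-1 = 2
Result: [[7, 5], [4, 2]]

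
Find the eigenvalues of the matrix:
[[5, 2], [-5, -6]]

Characteristic equation: det(A - λI) = 0
λ² - (trace)λ + (det) = 0
trace = 5 + -6 = -1, det = (5)(-6) - (2)(-5) = -20
λ² - (-1)λ + (-20) = 0
λ = (-1 ± √((-1)² - 4·(-20))) / 2 = (-1 ± √81) / 2
Solving: λ = -5, 4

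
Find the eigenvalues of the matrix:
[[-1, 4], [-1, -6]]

Characteristic equation: det(A - λI) = 0
λ² - (trace)λ + (det) = 0
trace = -1 + -6 = -7, det = (-1)(-6) - (4)(-1) = 10
λ² - (-7)λ + (10) = 0
λ = (-7 ± √((-7)² - 4·(10))) / 2 = (-7 ± √9) / 2
Solving: λ = -5, -2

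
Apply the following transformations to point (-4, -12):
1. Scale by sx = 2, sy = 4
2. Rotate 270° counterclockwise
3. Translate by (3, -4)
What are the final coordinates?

Step 1: Scale → (-8, -48)
Step 2: Rotate 270° → (-48, 8)
Step 3: Translate → (-45, 4)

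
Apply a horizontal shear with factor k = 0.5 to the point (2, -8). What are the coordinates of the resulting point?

Shear matrix for horizontal shear with factor k = 0.5:
[[1, 0.50], [0, 1]]
Result: (2, -8) → (-2, -8)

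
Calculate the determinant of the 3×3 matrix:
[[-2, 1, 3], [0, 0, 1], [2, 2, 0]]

Expansion along first row:
det = -2·det([[0,1],[2,0]]) - 1·det([[0,1],[2,0]]) + 3·det([[0,0],[2,2]])
    = -2·(0·0 - 1·2) - 1·(0·0 - 1·2) + 3·(0·2 - 0·2)
    = -2·-2 - 1·-2 + 3·0
    = 4 + 2 + 0 = 6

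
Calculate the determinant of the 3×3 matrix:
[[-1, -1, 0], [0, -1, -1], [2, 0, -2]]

Expansion along first row:
det = -1·det([[-1,-1],[0,-2]]) - -1·det([[0,-1],[2,-2]]) + 0·det([[0,-1],[2,0]])
    = -1·(-1·-2 - -1·0) - -1·(0·-2 - -1·2) + 0·(0·0 - -1·2)
    = -1·2 - -1·2 + 0·2
    = -2 + 2 + 0 = 0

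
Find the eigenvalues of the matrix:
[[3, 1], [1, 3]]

Characteristic equation: det(A - λI) = 0
λ² - (trace)λ + (det) = 0
trace = 3 + 3 = 6, det = (3)(3) - (1)(1) = 8
λ² - (6)λ + (8) = 0
λ = (6 ± √((6)² - 4·(8))) / 2 = (6 ± √4) / 2
Solving: λ = 2, 4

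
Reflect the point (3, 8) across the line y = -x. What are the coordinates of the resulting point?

Reflection across line y = -x: (3, 8) → (-8, -3)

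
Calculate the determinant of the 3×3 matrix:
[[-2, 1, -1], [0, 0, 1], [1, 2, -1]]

Expansion along first row:
det = -2·det([[0,1],[2,-1]]) - 1·det([[0,1],[1,-1]]) + -1·det([[0,0],[1,2]])
    = -2·(0·-1 - 1·2) - 1·(0·-1 - 1·1) + -1·(0·2 - 0·1)
    = -2·-2 - 1·-1 + -1·0
    = 4 + 1 + 0 = 5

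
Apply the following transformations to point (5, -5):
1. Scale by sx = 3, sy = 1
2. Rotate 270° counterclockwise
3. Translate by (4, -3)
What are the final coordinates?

Step 1: Scale → (15, -5)
Step 2: Rotate 270° → (-5, -15)
Step 3: Translate → (-1, -18)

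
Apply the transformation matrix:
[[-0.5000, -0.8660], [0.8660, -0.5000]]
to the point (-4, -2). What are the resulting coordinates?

Matrix multiplication:
[[-0.5000, -0.8660], [0.8660, -0.5000]] × [-4, -2]ᵀ
= [(-0.5000)(-4) + (-0.8660)(-2), (0.8660)(-4) + (-0.5000)(-2)]ᵀ
= [3.7320, -2.4640]ᵀ
Result: (3.7320, -2.4640)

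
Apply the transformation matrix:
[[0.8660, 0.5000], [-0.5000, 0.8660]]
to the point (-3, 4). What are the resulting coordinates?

Matrix multiplication:
[[0.8660, 0.5000], [-0.5000, 0.8660]] × [-3, 4]ᵀ
= [(0.8660)(-3) + (0.5000)(4), (-0.5000)(-3) + (0.8660)(4)]ᵀ
= [-0.5980, 4.9640]ᵀ
Result: (-0.5980, 4.9640)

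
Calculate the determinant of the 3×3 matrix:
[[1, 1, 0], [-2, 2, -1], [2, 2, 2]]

Expansion along first row:
det = 1·det([[2,-1],[2,2]]) - 1·det([[-2,-1],[2,2]]) + 0·det([[-2,2],[2,2]])
    = 1·(2·2 - -1·2) - 1·(-2·2 - -1·2) + 0·(-2·2 - 2·2)
    = 1·6 - 1·-2 + 0·-8
    = 6 + 2 + 0 = 8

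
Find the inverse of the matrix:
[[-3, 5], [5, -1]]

For [[a,b],[c,d]], inverse = (1/det)·[[d,-b],[-c,a]]
det = (-3)(-1) - (5)(5) = 3 - 25 = -22
Inverse = (1/-22)·[[-1, -5], [-5, -3]]
= [[1/22, 5/22], [5/22, 3/22]]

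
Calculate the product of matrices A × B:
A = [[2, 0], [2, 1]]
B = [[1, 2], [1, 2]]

Matrix multiplication:
C[0][0] = 2×1 + 0×1 = 2
C[0][1] = 2×2 + 0×2 = 4
C[1][0] = 2×1 + 1×1 = 3
C[1][1] = 2×2 + 1×2 = 6
Result: [[2, 4], [3, 6]]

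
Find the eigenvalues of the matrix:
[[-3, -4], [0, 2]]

Characteristic equation: det(A - λI) = 0
λ² - (trace)λ + (det) = 0
trace = -3 + 2 = -1, det = (-3)(2) - (-4)(0) = -6
λ² - (-1)λ + (-6) = 0
λ = (-1 ± √((-1)² - 4·(-6))) / 2 = (-1 ± √25) / 2
Solving: λ = -3, 2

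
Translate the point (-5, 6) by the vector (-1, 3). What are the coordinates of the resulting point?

Translation by (-1, 3) (homogeneous matrix [[1, 0, -1], [0, 1, 3], [0, 0, 1]]):
x' = -5 + -1 = -6
y' = 6 + 3 = 9
Result: (-6, 9)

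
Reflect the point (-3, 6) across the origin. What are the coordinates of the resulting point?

Reflection across origin: (-3, 6) → (3, -6)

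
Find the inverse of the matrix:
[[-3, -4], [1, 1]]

For [[a,b],[c,d]], inverse = (1/det)·[[d,-b],[-c,a]]
det = (-3)(1) - (-4)(1) = -3 - -4 = 1
Inverse = [[1, 4], [-1, -3]]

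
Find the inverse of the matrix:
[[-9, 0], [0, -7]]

For [[a,b],[c,d]], inverse = (1/det)·[[d,-b],[-c,a]]
det = (-9)(-7) - (0)(0) = 63 - 0 = 63
Inverse = (1/63)·[[-7, 0], [0, -9]]
= [[-1/9, 0], [0, -1/7]]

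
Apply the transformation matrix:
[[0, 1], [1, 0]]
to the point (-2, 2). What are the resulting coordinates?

Matrix multiplication:
[[0, 1], [1, 0]] × [-2, 2]ᵀ
= [(0)(-2) + (1)(2), (1)(-2) + (0)(2)]ᵀ
= [2, -2]ᵀ
Result: (2, -2)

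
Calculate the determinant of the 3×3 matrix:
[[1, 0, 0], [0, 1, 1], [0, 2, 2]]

Expansion along first row:
det = 1·det([[1,1],[2,2]]) - 0·det([[0,1],[0,2]]) + 0·det([[0,1],[0,2]])
    = 1·(1·2 - 1·2) - 0·(0·2 - 1·0) + 0·(0·2 - 1·0)
    = 1·0 - 0·0 + 0·0
    = 0 + 0 + 0 = 0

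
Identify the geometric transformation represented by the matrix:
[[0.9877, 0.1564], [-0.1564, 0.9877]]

This matrix represents: rotation by 351° counterclockwise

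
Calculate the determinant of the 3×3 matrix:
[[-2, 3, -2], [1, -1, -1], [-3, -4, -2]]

Expansion along first row:
det = -2·det([[-1,-1],[-4,-2]]) - 3·det([[1,-1],[-3,-2]]) + -2·det([[1,-1],[-3,-4]])
    = -2·(-1·-2 - -1·-4) - 3·(1·-2 - -1·-3) + -2·(1·-4 - -1·-3)
    = -2·-2 - 3·-5 + -2·-7
    = 4 + 15 + 14 = 33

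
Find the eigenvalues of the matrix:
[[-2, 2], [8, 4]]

Characteristic equation: det(A - λI) = 0
λ² - (trace)λ + (det) = 0
trace = -2 + 4 = 2, det = (-2)(4) - (2)(8) = -24
λ² - (2)λ + (-24) = 0
λ = (2 ± √((2)² - 4·(-24))) / 2 = (2 ± √100) / 2
Solving: λ = -4, 6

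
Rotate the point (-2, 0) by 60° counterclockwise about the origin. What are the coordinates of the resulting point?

Rotation matrix for 60°: [[cos 60°, -sin 60°], [sin 60°, cos 60°]] ≈ [[0.500000, -0.866025], [0.866025, 0.500000]]
[[0.500000, -0.866025], [0.866025, 0.500000]] × [-2, 0]ᵀ ≈ [-1, -1.7321]ᵀ
Result: (-1, -1.7321)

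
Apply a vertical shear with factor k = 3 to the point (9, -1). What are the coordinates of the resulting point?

Shear matrix for vertical shear with factor k = 3:
[[1, 0], [3, 1]]
Result: (9, -1) → (9, 26)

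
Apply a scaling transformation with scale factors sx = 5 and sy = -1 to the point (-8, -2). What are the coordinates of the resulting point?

Scaling matrix:
[[5, 0], [0, -1]]
Result: (-8 × 5, -2 × -1) = (-40, 2)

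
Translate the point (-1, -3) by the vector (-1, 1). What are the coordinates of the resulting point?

Translation by (-1, 1) (homogeneous matrix [[1, 0, -1], [0, 1, 1], [0, 0, 1]]):
x' = -1 + -1 = -2
y' = -3 + 1 = -2
Result: (-2, -2)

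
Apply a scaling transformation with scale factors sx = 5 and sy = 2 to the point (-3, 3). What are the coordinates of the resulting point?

Scaling matrix:
[[5, 0], [0, 2]]
Result: (-3 × 5, 3 × 2) = (-15, 6)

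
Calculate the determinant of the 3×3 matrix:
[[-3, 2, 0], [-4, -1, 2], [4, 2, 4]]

Expansion along first row:
det = -3·det([[-1,2],[2,4]]) - 2·det([[-4,2],[4,4]]) + 0·det([[-4,-1],[4,2]])
    = -3·(-1·4 - 2·2) - 2·(-4·4 - 2·4) + 0·(-4·2 - -1·4)
    = -3·-8 - 2·-24 + 0·-4
    = 24 + 48 + 0 = 72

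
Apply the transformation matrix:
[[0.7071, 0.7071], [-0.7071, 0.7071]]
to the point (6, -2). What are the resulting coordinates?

Matrix multiplication:
[[0.7071, 0.7071], [-0.7071, 0.7071]] × [6, -2]ᵀ
= [(0.7071)(6) + (0.7071)(-2), (-0.7071)(6) + (0.7071)(-2)]ᵀ
= [2.8284, -5.6568]ᵀ
Result: (2.8284, -5.6568)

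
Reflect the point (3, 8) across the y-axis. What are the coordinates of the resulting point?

Reflection across y-axis: (3, 8) → (-3, 8)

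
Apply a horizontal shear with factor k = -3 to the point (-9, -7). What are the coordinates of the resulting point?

Shear matrix for horizontal shear with factor k = -3:
[[1, -3], [0, 1]]
Result: (-9, -7) → (12, -7)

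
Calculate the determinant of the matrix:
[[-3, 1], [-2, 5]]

For a 2×2 matrix [[a, b], [c, d]], det = ad - bc
det = (-3)(5) - (1)(-2) = -15 - -2 = -13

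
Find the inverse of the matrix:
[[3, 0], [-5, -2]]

For [[a,b],[c,d]], inverse = (1/det)·[[d,-b],[-c,a]]
det = (3)(-2) - (0)(-5) = -6 - 0 = -6
Inverse = (1/-6)·[[-2, 0], [5, 3]]
= [[1/3, 0], [-5/6, -1/2]]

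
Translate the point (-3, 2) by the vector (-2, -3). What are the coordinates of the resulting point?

Translation by (-2, -3) (homogeneous matrix [[1, 0, -2], [0, 1, -3], [0, 0, 1]]):
x' = -3 + -2 = -5
y' = 2 + -3 = -1
Result: (-5, -1)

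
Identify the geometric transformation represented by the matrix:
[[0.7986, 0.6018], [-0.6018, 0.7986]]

This matrix represents: rotation by 323° counterclockwise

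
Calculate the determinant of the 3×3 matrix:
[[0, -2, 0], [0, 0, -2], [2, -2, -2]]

Expansion along first row:
det = 0·det([[0,-2],[-2,-2]]) - -2·det([[0,-2],[2,-2]]) + 0·det([[0,0],[2,-2]])
    = 0·(0·-2 - -2·-2) - -2·(0·-2 - -2·2) + 0·(0·-2 - 0·2)
    = 0·-4 - -2·4 + 0·0
    = 0 + 8 + 0 = 8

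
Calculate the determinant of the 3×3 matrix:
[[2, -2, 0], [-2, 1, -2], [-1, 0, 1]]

Expansion along first row:
det = 2·det([[1,-2],[0,1]]) - -2·det([[-2,-2],[-1,1]]) + 0·det([[-2,1],[-1,0]])
    = 2·(1·1 - -2·0) - -2·(-2·1 - -2·-1) + 0·(-2·0 - 1·-1)
    = 2·1 - -2·-4 + 0·1
    = 2 + -8 + 0 = -6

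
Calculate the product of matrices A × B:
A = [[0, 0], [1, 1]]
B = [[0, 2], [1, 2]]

Matrix multiplication:
C[0][0] = 0×0 + 0×1 = 0
C[0][1] = 0×2 + 0×2 = 0
C[1][0] = 1×0 + 1×1 = 1
C[1][1] = 1×2 + 1×2 = 4
Result: [[0, 0], [1, 4]]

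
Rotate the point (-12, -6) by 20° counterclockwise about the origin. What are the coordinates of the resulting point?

Rotation matrix for 20°: [[cos 20°, -sin 20°], [sin 20°, cos 20°]] ≈ [[0.939693, -0.342020], [0.342020, 0.939693]]
[[0.939693, -0.342020], [0.342020, 0.939693]] × [-12, -6]ᵀ ≈ [-9.2242, -9.7424]ᵀ
Result: (-9.2242, -9.7424)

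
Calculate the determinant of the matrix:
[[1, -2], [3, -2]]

For a 2×2 matrix [[a, b], [c, d]], det = ad - bc
det = (1)(-2) - (-2)(3) = -2 - -6 = 4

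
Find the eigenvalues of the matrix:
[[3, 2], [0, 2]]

Characteristic equation: det(A - λI) = 0
λ² - (trace)λ + (det) = 0
trace = 3 + 2 = 5, det = (3)(2) - (2)(0) = 6
λ² - (5)λ + (6) = 0
λ = (5 ± √((5)² - 4·(6))) / 2 = (5 ± √1) / 2
Solving: λ = 2, 3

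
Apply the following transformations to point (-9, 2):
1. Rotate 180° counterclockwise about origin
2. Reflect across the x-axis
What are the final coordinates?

Step 1: Rotate 180° → (9, -2)
Step 2: Reflect across x-axis → (9, 2)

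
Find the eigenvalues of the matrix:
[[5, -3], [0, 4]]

Characteristic equation: det(A - λI) = 0
λ² - (trace)λ + (det) = 0
trace = 5 + 4 = 9, det = (5)(4) - (-3)(0) = 20
λ² - (9)λ + (20) = 0
λ = (9 ± √((9)² - 4·(20))) / 2 = (9 ± √1) / 2
Solving: λ = 4, 5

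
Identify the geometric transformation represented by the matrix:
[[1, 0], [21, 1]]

This matrix represents: vertical shear with factor 21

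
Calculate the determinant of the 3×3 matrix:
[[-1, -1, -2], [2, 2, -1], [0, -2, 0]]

Expansion along first row:
det = -1·det([[2,-1],[-2,0]]) - -1·det([[2,-1],[0,0]]) + -2·det([[2,2],[0,-2]])
    = -1·(2·0 - -1·-2) - -1·(2·0 - -1·0) + -2·(2·-2 - 2·0)
    = -1·-2 - -1·0 + -2·-4
    = 2 + 0 + 8 = 10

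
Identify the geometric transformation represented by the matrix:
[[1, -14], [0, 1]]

This matrix represents: horizontal shear with factor -14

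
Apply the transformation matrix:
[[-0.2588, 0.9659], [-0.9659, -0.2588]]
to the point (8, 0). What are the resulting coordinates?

Matrix multiplication:
[[-0.2588, 0.9659], [-0.9659, -0.2588]] × [8, 0]ᵀ
= [(-0.2588)(8) + (0.9659)(0), (-0.9659)(8) + (-0.2588)(0)]ᵀ
= [-2.0704, -7.7272]ᵀ
Result: (-2.0704, -7.7272)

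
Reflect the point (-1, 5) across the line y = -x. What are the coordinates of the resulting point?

Reflection across line y = -x: (-1, 5) → (-5, 1)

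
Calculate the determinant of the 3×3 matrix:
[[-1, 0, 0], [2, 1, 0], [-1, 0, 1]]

Expansion along first row:
det = -1·det([[1,0],[0,1]]) - 0·det([[2,0],[-1,1]]) + 0·det([[2,1],[-1,0]])
    = -1·(1·1 - 0·0) - 0·(2·1 - 0·-1) + 0·(2·0 - 1·-1)
    = -1·1 - 0·2 + 0·1
    = -1 + 0 + 0 = -1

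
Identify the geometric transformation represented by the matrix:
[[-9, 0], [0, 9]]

This matrix represents: non-uniform scaling by sx = -9, sy = 9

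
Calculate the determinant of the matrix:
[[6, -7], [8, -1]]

For a 2×2 matrix [[a, b], [c, d]], det = ad - bc
det = (6)(-1) - (-7)(8) = -6 - -56 = 50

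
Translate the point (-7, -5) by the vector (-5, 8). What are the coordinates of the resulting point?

Translation by (-5, 8) (homogeneous matrix [[1, 0, -5], [0, 1, 8], [0, 0, 1]]):
x' = -7 + -5 = -12
y' = -5 + 8 = 3
Result: (-12, 3)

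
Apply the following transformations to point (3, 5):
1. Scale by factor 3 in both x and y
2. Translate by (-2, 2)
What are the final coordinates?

Step 1: Scale (3, 5) by 3 → (9, 15)
Step 2: Translate by (-2, 2) → (7, 17)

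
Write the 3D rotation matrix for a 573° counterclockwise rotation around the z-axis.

Rotation matrix for counterclockwise 573° around z-axis:
cos(573°) = -0.8387, sin(573°) = -0.5446
Result: [[-0.8387, 0.5446, 0], [-0.5446, -0.8387, 0], [0, 0, 1]]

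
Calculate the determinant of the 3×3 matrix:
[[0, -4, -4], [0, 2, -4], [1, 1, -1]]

Expansion along first row:
det = 0·det([[2,-4],[1,-1]]) - -4·det([[0,-4],[1,-1]]) + -4·det([[0,2],[1,1]])
    = 0·(2·-1 - -4·1) - -4·(0·-1 - -4·1) + -4·(0·1 - 2·1)
    = 0·2 - -4·4 + -4·-2
    = 0 + 16 + 8 = 24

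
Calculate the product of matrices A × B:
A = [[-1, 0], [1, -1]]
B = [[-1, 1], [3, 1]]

Matrix multiplication:
C[0][0] = -1×-1 + 0×3 = 1
C[0][1] = -1×1 + 0×1 = -1
C[1][0] = 1×-1 + -1×3 = -4
C[1][1] = 1×1 + -1×1 = 0
Result: [[1, -1], [-4, 0]]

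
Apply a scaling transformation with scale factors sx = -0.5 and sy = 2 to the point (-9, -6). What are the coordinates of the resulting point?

Scaling matrix:
[[-0.50, 0], [0, 2]]
Result: (-9 × -0.5, -6 × 2) = (4.5, -12)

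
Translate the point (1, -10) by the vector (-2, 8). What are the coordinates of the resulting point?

Translation by (-2, 8) (homogeneous matrix [[1, 0, -2], [0, 1, 8], [0, 0, 1]]):
x' = 1 + -2 = -1
y' = -10 + 8 = -2
Result: (-1, -2)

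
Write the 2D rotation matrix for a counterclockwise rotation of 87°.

Rotation matrix formula: [[cos θ, -sin θ], [sin θ, cos θ]]
For θ = 87°:
cos(87°) = 0.0523
sin(87°) = 0.9986
Result: [[0.0523, -0.9986], [0.9986, 0.0523]]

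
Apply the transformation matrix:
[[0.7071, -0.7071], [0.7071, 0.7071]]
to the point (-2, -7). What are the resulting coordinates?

Matrix multiplication:
[[0.7071, -0.7071], [0.7071, 0.7071]] × [-2, -7]ᵀ
= [(0.7071)(-2) + (-0.7071)(-7), (0.7071)(-2) + (0.7071)(-7)]ᵀ
= [3.5355, -6.3639]ᵀ
Result: (3.5355, -6.3639)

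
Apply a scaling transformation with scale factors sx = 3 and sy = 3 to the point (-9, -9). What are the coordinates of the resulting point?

Scaling matrix:
[[3, 0], [0, 3]]
Result: (-9 × 3, -9 × 3) = (-27, -27)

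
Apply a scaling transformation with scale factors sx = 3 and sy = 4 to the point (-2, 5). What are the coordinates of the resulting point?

Scaling matrix:
[[3, 0], [0, 4]]
Result: (-2 × 3, 5 × 4) = (-6, 20)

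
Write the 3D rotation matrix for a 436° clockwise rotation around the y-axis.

Rotation matrix for clockwise 436° around y-axis:
A clockwise rotation by 436° is a counterclockwise rotation by -436°.
cos(-436°) = 0.2419, sin(-436°) = -0.9703
Result: [[0.2419, 0, -0.9703], [0, 1, 0], [0.9703, 0, 0.2419]]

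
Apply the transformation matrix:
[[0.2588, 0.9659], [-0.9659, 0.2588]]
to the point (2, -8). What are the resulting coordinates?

Matrix multiplication:
[[0.2588, 0.9659], [-0.9659, 0.2588]] × [2, -8]ᵀ
= [(0.2588)(2) + (0.9659)(-8), (-0.9659)(2) + (0.2588)(-8)]ᵀ
= [-7.2096, -4.0022]ᵀ
Result: (-7.2096, -4.0022)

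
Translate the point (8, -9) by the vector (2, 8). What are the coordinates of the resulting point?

Translation by (2, 8) (homogeneous matrix [[1, 0, 2], [0, 1, 8], [0, 0, 1]]):
x' = 8 + 2 = 10
y' = -9 + 8 = -1
Result: (10, -1)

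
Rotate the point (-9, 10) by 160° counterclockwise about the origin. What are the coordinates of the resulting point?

Rotation matrix for 160°: [[cos 160°, -sin 160°], [sin 160°, cos 160°]] ≈ [[-0.939693, -0.342020], [0.342020, -0.939693]]
[[-0.939693, -0.342020], [0.342020, -0.939693]] × [-9, 10]ᵀ ≈ [5.0370, -12.4751]ᵀ
Result: (5.0370, -12.4751)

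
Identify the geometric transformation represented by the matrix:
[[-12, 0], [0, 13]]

This matrix represents: non-uniform scaling by sx = -12, sy = 13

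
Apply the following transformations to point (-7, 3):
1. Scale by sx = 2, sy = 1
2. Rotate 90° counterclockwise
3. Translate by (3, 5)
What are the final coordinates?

Step 1: Scale → (-14, 3)
Step 2: Rotate 90° → (-3, -14)
Step 3: Translate → (0, -9)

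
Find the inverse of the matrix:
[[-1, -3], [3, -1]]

For [[a,b],[c,d]], inverse = (1/det)·[[d,-b],[-c,a]]
det = (-1)(-1) - (-3)(3) = 1 - -9 = 10
Inverse = (1/10)·[[-1, 3], [-3, -1]]
= [[-1/10, 3/10], [-3/10, -1/10]]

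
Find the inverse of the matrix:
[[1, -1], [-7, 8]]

For [[a,b],[c,d]], inverse = (1/det)·[[d,-b],[-c,a]]
det = (1)(8) - (-1)(-7) = 8 - 7 = 1
Inverse = [[8, 1], [7, 1]]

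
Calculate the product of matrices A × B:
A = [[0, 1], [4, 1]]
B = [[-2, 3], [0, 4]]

Matrix multiplication:
C[0][0] = 0×-2 + 1×0 = 0
C[0][1] = 0×3 + 1×4 = 4
C[1][0] = 4×-2 + 1×0 = -8
C[1][1] = 4×3 + 1×4 = 16
Result: [[0, 4], [-8, 16]]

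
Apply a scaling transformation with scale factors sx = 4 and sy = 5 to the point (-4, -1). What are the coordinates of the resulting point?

Scaling matrix:
[[4, 0], [0, 5]]
Result: (-4 × 4, -1 × 5) = (-16, -5)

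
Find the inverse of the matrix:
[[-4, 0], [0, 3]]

For [[a,b],[c,d]], inverse = (1/det)·[[d,-b],[-c,a]]
det = (-4)(3) - (0)(0) = -12 - 0 = -12
Inverse = (1/-12)·[[3, 0], [0, -4]]
= [[-1/4, 0], [0, 1/3]]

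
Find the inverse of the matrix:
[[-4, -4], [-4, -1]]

For [[a,b],[c,d]], inverse = (1/det)·[[d,-b],[-c,a]]
det = (-4)(-1) - (-4)(-4) = 4 - 16 = -12
Inverse = (1/-12)·[[-1, 4], [4, -4]]
= [[1/12, -1/3], [-1/3, 1/3]]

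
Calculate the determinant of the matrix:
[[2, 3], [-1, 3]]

For a 2×2 matrix [[a, b], [c, d]], det = ad - bc
det = (2)(3) - (3)(-1) = 6 - -3 = 9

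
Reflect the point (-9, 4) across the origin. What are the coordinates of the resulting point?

Reflection across origin: (-9, 4) → (9, -4)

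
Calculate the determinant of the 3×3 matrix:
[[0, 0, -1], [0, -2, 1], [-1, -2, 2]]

Expansion along first row:
det = 0·det([[-2,1],[-2,2]]) - 0·det([[0,1],[-1,2]]) + -1·det([[0,-2],[-1,-2]])
    = 0·(-2·2 - 1·-2) - 0·(0·2 - 1·-1) + -1·(0·-2 - -2·-1)
    = 0·-2 - 0·1 + -1·-2
    = 0 + 0 + 2 = 2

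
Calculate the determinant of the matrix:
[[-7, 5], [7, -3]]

For a 2×2 matrix [[a, b], [c, d]], det = ad - bc
det = (-7)(-3) - (5)(7) = 21 - 35 = -14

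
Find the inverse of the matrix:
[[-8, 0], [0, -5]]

For [[a,b],[c,d]], inverse = (1/det)·[[d,-b],[-c,a]]
det = (-8)(-5) - (0)(0) = 40 - 0 = 40
Inverse = (1/40)·[[-5, 0], [0, -8]]
= [[-1/8, 0], [0, -1/5]]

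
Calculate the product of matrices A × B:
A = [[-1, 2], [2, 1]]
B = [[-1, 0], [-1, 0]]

Matrix multiplication:
C[0][0] = -1×-1 + 2×-1 = -1
C[0][1] = -1×0 + 2×0 = 0
C[1][0] = 2×-1 + 1×-1 = -3
C[1][1] = 2×0 + 1×0 = 0
Result: [[-1, 0], [-3, 0]]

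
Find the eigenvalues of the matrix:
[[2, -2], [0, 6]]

Characteristic equation: det(A - λI) = 0
λ² - (trace)λ + (det) = 0
trace = 2 + 6 = 8, det = (2)(6) - (-2)(0) = 12
λ² - (8)λ + (12) = 0
λ = (8 ± √((8)² - 4·(12))) / 2 = (8 ± √16) / 2
Solving: λ = 2, 6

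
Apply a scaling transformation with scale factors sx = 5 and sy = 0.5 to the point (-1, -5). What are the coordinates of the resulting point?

Scaling matrix:
[[5, 0], [0, 0.50]]
Result: (-1 × 5, -5 × 0.5) = (-5, -2.5)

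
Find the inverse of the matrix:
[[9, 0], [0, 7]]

For [[a,b],[c,d]], inverse = (1/det)·[[d,-b],[-c,a]]
det = (9)(7) - (0)(0) = 63 - 0 = 63
Inverse = (1/63)·[[7, 0], [0, 9]]
= [[1/9, 0], [0, 1/7]]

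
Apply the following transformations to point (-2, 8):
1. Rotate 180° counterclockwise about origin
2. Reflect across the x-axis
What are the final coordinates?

Step 1: Rotate 180° → (2, -8)
Step 2: Reflect across x-axis → (2, 8)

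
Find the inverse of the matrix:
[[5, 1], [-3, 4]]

For [[a,b],[c,d]], inverse = (1/det)·[[d,-b],[-c,a]]
det = (5)(4) - (1)(-3) = 20 - -3 = 23
Inverse = (1/23)·[[4, -1], [3, 5]]
= [[4/23, -1/23], [3/23, 5/23]]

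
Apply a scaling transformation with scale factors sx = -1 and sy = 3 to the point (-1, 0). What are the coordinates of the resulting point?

Scaling matrix:
[[-1, 0], [0, 3]]
Result: (-1 × -1, 0 × 3) = (1, 0)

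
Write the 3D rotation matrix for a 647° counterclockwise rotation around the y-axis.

Rotation matrix for counterclockwise 647° around y-axis:
cos(647°) = 0.2924, sin(647°) = -0.9563
Result: [[0.2924, 0, -0.9563], [0, 1, 0], [0.9563, 0, 0.2924]]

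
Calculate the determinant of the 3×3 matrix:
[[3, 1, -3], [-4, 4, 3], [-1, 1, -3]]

Expansion along first row:
det = 3·det([[4,3],[1,-3]]) - 1·det([[-4,3],[-1,-3]]) + -3·det([[-4,4],[-1,1]])
    = 3·(4·-3 - 3·1) - 1·(-4·-3 - 3·-1) + -3·(-4·1 - 4·-1)
    = 3·-15 - 1·15 + -3·0
    = -45 + -15 + 0 = -60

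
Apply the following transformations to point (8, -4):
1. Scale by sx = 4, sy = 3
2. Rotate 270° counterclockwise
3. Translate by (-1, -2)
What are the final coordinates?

Step 1: Scale → (32, -12)
Step 2: Rotate 270° → (-12, -32)
Step 3: Translate → (-13, -34)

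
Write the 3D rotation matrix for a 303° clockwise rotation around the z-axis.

Rotation matrix for clockwise 303° around z-axis:
A clockwise rotation by 303° is a counterclockwise rotation by -303°.
cos(-303°) = 0.5446, sin(-303°) = 0.8387
Result: [[0.5446, -0.8387, 0], [0.8387, 0.5446, 0], [0, 0, 1]]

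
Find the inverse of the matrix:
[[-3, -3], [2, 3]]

For [[a,b],[c,d]], inverse = (1/det)·[[d,-b],[-c,a]]
det = (-3)(3) - (-3)(2) = -9 - -6 = -3
Inverse = (1/-3)·[[3, 3], [-2, -3]]
= [[-1, -1], [2/3, 1]]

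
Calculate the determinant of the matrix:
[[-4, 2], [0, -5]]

For a 2×2 matrix [[a, b], [c, d]], det = ad - bc
det = (-4)(-5) - (2)(0) = 20 - 0 = 20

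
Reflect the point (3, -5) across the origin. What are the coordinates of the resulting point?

Reflection across origin: (3, -5) → (-3, 5)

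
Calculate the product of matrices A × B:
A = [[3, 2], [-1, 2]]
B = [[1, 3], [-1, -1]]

Matrix multiplication:
C[0][0] = 3×1 + 2×-1 = 1
C[0][1] = 3×3 + 2×-1 = 7
C[1][0] = -1×1 + 2×-1 = -3
C[1][1] = -1×3 + 2×-1 = -5
Result: [[1, 7], [-3, -5]]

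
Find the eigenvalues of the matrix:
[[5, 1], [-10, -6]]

Characteristic equation: det(A - λI) = 0
λ² - (trace)λ + (det) = 0
trace = 5 + -6 = -1, det = (5)(-6) - (1)(-10) = -20
λ² - (-1)λ + (-20) = 0
λ = (-1 ± √((-1)² - 4·(-20))) / 2 = (-1 ± √81) / 2
Solving: λ = -5, 4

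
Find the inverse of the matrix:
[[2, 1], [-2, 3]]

For [[a,b],[c,d]], inverse = (1/det)·[[d,-b],[-c,a]]
det = (2)(3) - (1)(-2) = 6 - -2 = 8
Inverse = (1/8)·[[3, -1], [2, 2]]
= [[3/8, -1/8], [1/4, 1/4]]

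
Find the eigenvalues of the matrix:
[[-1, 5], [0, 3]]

Characteristic equation: det(A - λI) = 0
λ² - (trace)λ + (det) = 0
trace = -1 + 3 = 2, det = (-1)(3) - (5)(0) = -3
λ² - (2)λ + (-3) = 0
λ = (2 ± √((2)² - 4·(-3))) / 2 = (2 ± √16) / 2
Solving: λ = -1, 3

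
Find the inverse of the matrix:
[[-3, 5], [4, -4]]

For [[a,b],[c,d]], inverse = (1/det)·[[d,-b],[-c,a]]
det = (-3)(-4) - (5)(4) = 12 - 20 = -8
Inverse = (1/-8)·[[-4, -5], [-4, -3]]
= [[1/2, 5/8], [1/2, 3/8]]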